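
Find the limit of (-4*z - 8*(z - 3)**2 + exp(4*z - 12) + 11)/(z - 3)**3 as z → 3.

Direct substitution gives 0/0.
Apply L'Hôpital: lim (-16*z + 4*e^(4*z - 12) + 44)/(3*(z - 3)^2), still 0/0.
Apply L'Hôpital: lim (16*e^(4*z - 12) - 16)/(6*z - 18), still 0/0.
After 3 applications of L'Hôpital's rule the quotient is (64*e^(4*z - 12))/(6); substituting z = 3 gives 32/3.

32/3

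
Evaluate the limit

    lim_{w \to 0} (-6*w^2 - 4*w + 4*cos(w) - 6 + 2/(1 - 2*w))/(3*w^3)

16/3

Substitution gives 0/0 (the numerator vanishes to order 3).
Expand each term to order w^3: the coefficient of w^3 in 4·cos(w) is 0 and in 2·1/(1 - 2w) is 16.
Lower-order terms cancel with the polynomial part, so the numerator is (16)·w^3 + o(w^3), and the limit is (16)/(3) = 16/3.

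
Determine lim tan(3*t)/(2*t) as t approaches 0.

Substitution gives 0/0.
Since tan(u)/u → 1 as u → 0, tan(3t)/(3t) → 1 and the limit is 3/2.

3/2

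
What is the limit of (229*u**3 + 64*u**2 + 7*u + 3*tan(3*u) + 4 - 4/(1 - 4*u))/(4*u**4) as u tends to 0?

-256

Substitution gives 0/0 (the numerator vanishes to order 4).
Expand each term to order u^4: the coefficient of u^4 in -4·1/(1 - 4u) is -1024 and in 3·tan(3u) is 0.
Lower-order terms cancel with the polynomial part, so the numerator is (-1024)·u^4 + o(u^4), and the limit is (-1024)/(4) = -256.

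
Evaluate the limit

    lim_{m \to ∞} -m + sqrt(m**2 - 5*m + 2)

An ∞ − ∞ form. Rationalising with the conjugate, the difference becomes (-5m + 2) / (√(m^2 - 5*m + 2) + m).
For large m the denominator behaves like 2·m, so the quotient tends to -5/2 = -5/2.

-5/2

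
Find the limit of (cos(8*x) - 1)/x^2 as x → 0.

Direct substitution gives 0/0.
Apply L'Hôpital: lim (-8*sin(8*x))/(2*x), still 0/0.
After 2 applications of L'Hôpital's rule the quotient is (-64*cos(8*x))/(2); substituting x = 0 gives -32.

-32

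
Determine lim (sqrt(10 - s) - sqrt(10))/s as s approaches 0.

-√(10)/20

Substitution gives 0/0. Multiply numerator and denominator by the conjugate √(10 - s) + √10.
The numerator becomes (10 - s) − 10 = -s, so the expression simplifies to -1/(√(10 - s) + √10).
Letting s → 0 gives -1/(2√10) = -√(10)/20.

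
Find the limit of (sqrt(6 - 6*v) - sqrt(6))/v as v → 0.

-√(6)/2

Substitution gives 0/0. Multiply numerator and denominator by the conjugate √(6 - 6v) + √6.
The numerator becomes (6 - 6v) − 6 = -6v, so the expression simplifies to -6/(√(6 - 6v) + √6).
Letting v → 0 gives -6/(2√6) = -√(6)/2.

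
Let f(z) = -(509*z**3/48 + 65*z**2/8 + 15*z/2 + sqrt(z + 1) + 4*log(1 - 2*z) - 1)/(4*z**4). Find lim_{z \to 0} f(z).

Substitution gives 0/0 (the numerator vanishes to order 4).
Expand each term to order z^4: the coefficient of z^4 in 4·ln(1 - 2z) is -16 and in √(1 + z) is -5/128.
Lower-order terms cancel with the polynomial part, so the numerator is (-2053/128)·z^4 + o(z^4), and the limit is (-2053/128)/(-4) = 2053/512.

2053/512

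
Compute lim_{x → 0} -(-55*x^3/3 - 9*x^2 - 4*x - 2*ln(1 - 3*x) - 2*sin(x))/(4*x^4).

Substitution gives 0/0; apply L'Hôpital's rule 4 times.
After differentiating numerator and denominator 4 times the quotient is (-2*sin(x) + 972/(3*x - 1)^4)/(-96); at x = 0 this is -81/8.

-81/8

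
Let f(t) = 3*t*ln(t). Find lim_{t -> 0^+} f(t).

0

This is a 0·(−∞) form. Rewrite as 3·ln(t) / t^(−1) and apply L'Hôpital:
the derivative quotient is 3·(1/t) / (−1·t^(−2)) = (-3/1)·t^1 → 0.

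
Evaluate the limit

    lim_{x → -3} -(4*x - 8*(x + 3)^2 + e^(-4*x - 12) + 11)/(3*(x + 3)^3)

32/9

Direct substitution gives 0/0.
Apply L'Hôpital: lim (-16*x - 4*e^(-4*x - 12) - 44)/(-9*(x + 3)^2), still 0/0.
Apply L'Hôpital: lim (16*e^(-4*x - 12) - 16)/(-18*x - 54), still 0/0.
After 3 applications of L'Hôpital's rule the quotient is (-64*e^(-4*x - 12))/(-18); substituting x = -3 gives 32/9.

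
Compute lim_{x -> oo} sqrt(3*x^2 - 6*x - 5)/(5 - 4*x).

-√(3)/4

For large |x|, √(3*x^2 - 6*x - 5) ≈ √3·|x| and the denominator ≈ -4x.
Since x → +∞, |x| = x, giving √3/(-4) = -√(3)/4.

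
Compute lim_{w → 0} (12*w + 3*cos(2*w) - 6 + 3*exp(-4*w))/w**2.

Substitution gives 0/0 (the numerator vanishes to order 2).
Expand each term to order w^2: the coefficient of w^2 in 3·cos(2w) is -6 and in 3·e^(-4w) is 24.
Lower-order terms cancel with the polynomial part, so the numerator is (18)·w^2 + o(w^2), and the limit is (18)/(1) = 18.

18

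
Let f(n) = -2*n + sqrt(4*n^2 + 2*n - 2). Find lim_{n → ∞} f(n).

An ∞ − ∞ form. Rationalising with the conjugate, the difference becomes (2n - 2) / (√(4*n^2 + 2*n - 2) + 2n).
For large n the denominator behaves like 2·2n, so the quotient tends to 2/4 = 1/2.

1/2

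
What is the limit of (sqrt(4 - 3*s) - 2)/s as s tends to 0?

Substitution gives 0/0. Multiply numerator and denominator by the conjugate √(4 - 3s) + √4.
The numerator becomes (4 - 3s) − 4 = -3s, so the expression simplifies to -3/(√(4 - 3s) + √4).
Letting s → 0 gives -3/(2√4) = -3/4.

-3/4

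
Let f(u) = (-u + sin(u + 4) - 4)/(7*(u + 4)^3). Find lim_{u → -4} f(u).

-1/42

Direct substitution gives 0/0.
Apply L'Hôpital: lim (cos(u + 4) - 1)/(21*(u + 4)^2), still 0/0.
Apply L'Hôpital: lim (-sin(u + 4))/(42*u + 168), still 0/0.
After 3 applications of L'Hôpital's rule the quotient is (-cos(u + 4))/(42); substituting u = -4 gives -1/42.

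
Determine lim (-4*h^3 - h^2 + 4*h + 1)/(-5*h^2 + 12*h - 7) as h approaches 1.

-5

At h = 1 both the top and bottom vanish — a removable singularity. Factoring out (h - 1) from each leaves (-4*h^2 - 5*h - 1)/(7 - 5*h), which at h = 1 equals -5.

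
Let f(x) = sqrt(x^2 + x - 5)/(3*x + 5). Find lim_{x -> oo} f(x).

1/3

For large |x|, √(x^2 + x - 5) ≈ √1·|x| and the denominator ≈ 3x.
Since x → +∞, |x| = x, giving √1/(3) = 1/3.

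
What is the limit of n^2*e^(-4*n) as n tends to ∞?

Write as n^2/e^{4n}, an ∞/∞ form.
Exponential growth dominates any polynomial, so repeated L'Hôpital (or the standard result) gives 0.

0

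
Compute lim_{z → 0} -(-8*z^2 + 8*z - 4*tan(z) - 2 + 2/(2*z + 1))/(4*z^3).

13/3

Substitution gives 0/0 (the numerator vanishes to order 3).
Expand each term to order z^3: the coefficient of z^3 in 2·1/(1 + 2z) is -16 and in -4·tan(z) is -4/3.
Lower-order terms cancel with the polynomial part, so the numerator is (-52/3)·z^3 + o(z^3), and the limit is (-52/3)/(-4) = 13/3.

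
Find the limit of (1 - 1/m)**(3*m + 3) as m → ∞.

The base → 1 and the exponent → ∞: a 1^∞ form.
Take logarithms: (3m + 3)·ln(1 - 1/m). Since ln(1+u) ~ u for small u, this behaves like (3m)·(-1/m) → -3.
So the limit is e^(-3).

e^(-3)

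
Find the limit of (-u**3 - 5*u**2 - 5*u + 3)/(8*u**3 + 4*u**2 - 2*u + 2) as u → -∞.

Numerator and denominator both have degree 3.
Dividing every term by u^3, all lower-order terms vanish and the limit is the ratio of leading coefficients, -1/(8) = -1/8.

-1/8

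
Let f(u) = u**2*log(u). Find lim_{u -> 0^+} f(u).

0

This is a 0·(−∞) form. Rewrite as 1·ln(u) / u^(−2) and apply L'Hôpital:
the derivative quotient is 1·(1/u) / (−2·u^(−3)) = (-1/2)·u^2 → 0.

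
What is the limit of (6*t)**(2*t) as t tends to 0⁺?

Base → 0⁺ and exponent → 0⁺: a 0^0 form.
Take logs: 2t·ln(6t). This is 0·(−∞); rewriting as ln(6t)/(1/(2t)) and applying L'Hôpital gives 0.
Hence the limit is e^0 = 1.

1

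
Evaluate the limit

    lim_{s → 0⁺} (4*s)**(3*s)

1

Base → 0⁺ and exponent → 0⁺: a 0^0 form.
Take logs: 3s·ln(4s). This is 0·(−∞); rewriting as ln(4s)/(1/(3s)) and applying L'Hôpital gives 0.
Hence the limit is e^0 = 1.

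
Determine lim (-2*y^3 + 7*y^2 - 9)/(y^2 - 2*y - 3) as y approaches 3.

-3

At y = 3 both the top and bottom vanish — a removable singularity. Factoring out (y - 3) from each leaves (-2*y^2 + y + 3)/(y + 1), which at y = 3 equals -3.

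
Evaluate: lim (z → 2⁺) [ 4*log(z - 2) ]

-∞

As z → 2⁺, z - 2 → 0⁺ and ln(z - 2) → −∞.
Multiplying by 4 gives -∞.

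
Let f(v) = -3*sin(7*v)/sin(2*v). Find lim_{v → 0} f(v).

-21/2

Substitution gives 0/0.
Divide numerator and denominator by v: sin(7v)/v → 7 and sin(2v)/v → 2, so the limit is -3·7/2 = -21/2.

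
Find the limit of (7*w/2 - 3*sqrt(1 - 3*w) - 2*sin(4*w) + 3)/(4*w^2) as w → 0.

27/32

Substitution gives 0/0; apply L'Hôpital's rule 2 times.
After differentiating numerator and denominator 2 times the quotient is (32*sin(4*w) + 27/(4*(1 - 3*w)^(3/2)))/(8); at w = 0 this is 27/32.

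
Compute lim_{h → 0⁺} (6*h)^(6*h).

1

Base → 0⁺ and exponent → 0⁺: a 0^0 form.
Take logs: 6h·ln(6h). This is 0·(−∞); rewriting as ln(6h)/(1/(6h)) and applying L'Hôpital gives 0.
Hence the limit is e^0 = 1.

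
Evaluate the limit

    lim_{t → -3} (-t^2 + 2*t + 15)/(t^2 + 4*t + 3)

Since t = -3 makes numerator and denominator zero, (t + 3) divides both.
Cancelling it gives (5 - t)/(t + 1); now plug in t = -3 to get -4.

-4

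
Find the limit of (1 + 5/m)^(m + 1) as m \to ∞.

Let L be the limit and take ln: ln L = lim (m + 1)·ln(1 + 5/m) = lim (m + 1)·(5/m + O(1/m²)) = 5.
Hence L = e^(5).

e^(5)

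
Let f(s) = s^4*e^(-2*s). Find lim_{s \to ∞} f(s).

Write as s^4/e^{2s}, an ∞/∞ form.
Exponential growth dominates any polynomial, so repeated L'Hôpital (or the standard result) gives 0.

0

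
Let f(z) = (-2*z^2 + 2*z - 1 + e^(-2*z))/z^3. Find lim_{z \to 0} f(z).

Direct substitution gives 0/0.
Apply L'Hôpital: lim (-4*z + 2 - 2*e^(-2*z))/(3*z^2), still 0/0.
Apply L'Hôpital: lim (-4 + 4*e^(-2*z))/(6*z), still 0/0.
After 3 applications of L'Hôpital's rule the quotient is (-8*e^(-2*z))/(6); substituting z = 0 gives -4/3.

-4/3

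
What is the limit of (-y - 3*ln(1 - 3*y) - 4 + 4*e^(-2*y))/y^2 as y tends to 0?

43/2

Substitution gives 0/0 (the numerator vanishes to order 2).
Expand each term to order y^2: the coefficient of y^2 in 4·e^(-2y) is 8 and in -3·ln(1 - 3y) is 27/2.
Lower-order terms cancel with the polynomial part, so the numerator is (43/2)·y^2 + o(y^2), and the limit is (43/2)/(1) = 43/2.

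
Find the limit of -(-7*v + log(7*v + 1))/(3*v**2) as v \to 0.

49/6

Direct substitution gives 0/0.
Apply L'Hôpital: lim (-7 + 7/(7*v + 1))/(-6*v), still 0/0.
After 2 applications of L'Hôpital's rule the quotient is (-49/(7*v + 1)^2)/(-6); substituting v = 0 gives 49/6.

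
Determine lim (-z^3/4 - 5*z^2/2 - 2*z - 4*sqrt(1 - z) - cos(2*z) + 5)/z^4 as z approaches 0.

-49/96

Substitution gives 0/0 (the numerator vanishes to order 4).
Expand each term to order z^4: the coefficient of z^4 in -4·√(1 - z) is 5/32 and in −cos(2z) is -2/3.
Lower-order terms cancel with the polynomial part, so the numerator is (-49/96)·z^4 + o(z^4), and the limit is (-49/96)/(1) = -49/96.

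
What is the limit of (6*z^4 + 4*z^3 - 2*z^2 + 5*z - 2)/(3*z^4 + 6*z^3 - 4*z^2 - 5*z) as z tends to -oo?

Numerator and denominator both have degree 4.
Dividing every term by z^4, all lower-order terms vanish and the limit is the ratio of leading coefficients, 6/(3) = 2.

2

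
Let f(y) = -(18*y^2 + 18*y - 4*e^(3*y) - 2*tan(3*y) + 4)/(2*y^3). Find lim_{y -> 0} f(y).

Substitution gives 0/0 (the numerator vanishes to order 3).
Expand each term to order y^3: the coefficient of y^3 in -4·e^(3y) is -18 and in -2·tan(3y) is -18.
Lower-order terms cancel with the polynomial part, so the numerator is (-36)·y^3 + o(y^3), and the limit is (-36)/(-2) = 18.

18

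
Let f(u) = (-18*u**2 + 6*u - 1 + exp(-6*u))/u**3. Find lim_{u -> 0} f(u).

-36

Direct substitution gives 0/0.
Apply L'Hôpital: lim (-36*u + 6 - 6*e^(-6*u))/(3*u^2), still 0/0.
Apply L'Hôpital: lim (-36 + 36*e^(-6*u))/(6*u), still 0/0.
After 3 applications of L'Hôpital's rule the quotient is (-216*e^(-6*u))/(6); substituting u = 0 gives -36.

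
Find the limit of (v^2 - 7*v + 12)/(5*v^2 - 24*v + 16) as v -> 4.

Since v = 4 makes numerator and denominator zero, (v - 4) divides both.
Cancelling it gives (v - 3)/(5*v - 4); now plug in v = 4 to get 1/16.

1/16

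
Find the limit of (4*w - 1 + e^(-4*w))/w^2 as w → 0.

8

Direct substitution gives 0/0.
Apply L'Hôpital: lim (4 - 4*e^(-4*w))/(2*w), still 0/0.
After 2 applications of L'Hôpital's rule the quotient is (16*e^(-4*w))/(2); substituting w = 0 gives 8.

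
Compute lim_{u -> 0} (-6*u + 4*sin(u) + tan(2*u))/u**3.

Substitution gives 0/0 (the numerator vanishes to order 3).
Expand each term to order u^3: the coefficient of u^3 in 4·sin(u) is -2/3 and in tan(2u) is 8/3.
Lower-order terms cancel with the polynomial part, so the numerator is (2)·u^3 + o(u^3), and the limit is (2)/(1) = 2.

2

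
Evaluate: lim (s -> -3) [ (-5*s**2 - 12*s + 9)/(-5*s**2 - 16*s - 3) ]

9/7

Direct substitution gives 0/0, so factor. Both numerator and denominator have (s + 3) as a factor.
After cancelling, the expression reduces to (3 - 5*s)/(-5*s - 1).
Substituting s = -3 gives 9/7.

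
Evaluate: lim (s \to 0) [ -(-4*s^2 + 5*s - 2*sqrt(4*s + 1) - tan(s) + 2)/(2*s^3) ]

25/6

Substitution gives 0/0; apply L'Hôpital's rule 3 times.
After differentiating numerator and denominator 3 times the quotient is (4/cos(s)^2 - 6/cos(s)^4 - 48/(4*s + 1)^(5/2))/(-12); at s = 0 this is 25/6.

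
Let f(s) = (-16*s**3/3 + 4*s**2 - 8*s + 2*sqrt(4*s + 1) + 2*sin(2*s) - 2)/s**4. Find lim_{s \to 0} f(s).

Substitution gives 0/0 (the numerator vanishes to order 4).
Expand each term to order s^4: the coefficient of s^4 in 2·√(1 + 4s) is -20 and in 2·sin(2s) is 0.
Lower-order terms cancel with the polynomial part, so the numerator is (-20)·s^4 + o(s^4), and the limit is (-20)/(1) = -20.

-20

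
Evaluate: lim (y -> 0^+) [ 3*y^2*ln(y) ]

0

This is a 0·(−∞) form. Rewrite as 3·ln(y) / y^(−2) and apply L'Hôpital:
the derivative quotient is 3·(1/y) / (−2·y^(−3)) = (-3/2)·y^2 → 0.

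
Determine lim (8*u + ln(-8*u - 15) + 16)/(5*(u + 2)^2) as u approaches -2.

Direct substitution gives 0/0.
Apply L'Hôpital: lim (8 - 8/(-8*u - 15))/(10*u + 20), still 0/0.
After 2 applications of L'Hôpital's rule the quotient is (-64/(-8*u - 15)^2)/(10); substituting u = -2 gives -32/5.

-32/5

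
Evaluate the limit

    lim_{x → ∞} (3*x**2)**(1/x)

1

Base → ∞ and exponent → 0: an ∞^0 form.
Take logs: (1/x)·ln(3·x^2) = (ln 3 + 2·ln x)/x → 0.
So the limit is e^0 = 1.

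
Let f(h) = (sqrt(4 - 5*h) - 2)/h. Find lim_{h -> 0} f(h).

A 0/0 form; rationalise with √(4 - 5h) + √4. This collapses the numerator to -5h, leaving -5/(√(4 - 5h) + √4) → -5/(2√4) = -5/4.

-5/4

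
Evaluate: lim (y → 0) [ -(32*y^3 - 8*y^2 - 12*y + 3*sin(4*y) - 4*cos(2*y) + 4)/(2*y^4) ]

4/3

Substitution gives 0/0 (the numerator vanishes to order 4).
Expand each term to order y^4: the coefficient of y^4 in -4·cos(2y) is -8/3 and in 3·sin(4y) is 0.
Lower-order terms cancel with the polynomial part, so the numerator is (-8/3)·y^4 + o(y^4), and the limit is (-8/3)/(-2) = 4/3.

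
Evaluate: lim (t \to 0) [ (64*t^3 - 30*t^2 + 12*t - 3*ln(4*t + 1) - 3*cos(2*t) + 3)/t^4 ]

190

Substitution gives 0/0; apply L'Hôpital's rule 4 times.
After differentiating numerator and denominator 4 times the quotient is (-48*cos(2*t) + 4608/(4*t + 1)^4)/(24); at t = 0 this is 190.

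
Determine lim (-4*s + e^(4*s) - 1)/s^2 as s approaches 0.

8

Direct substitution gives 0/0.
Apply L'Hôpital: lim (4*e^(4*s) - 4)/(2*s), still 0/0.
After 2 applications of L'Hôpital's rule the quotient is (16*e^(4*s))/(2); substituting s = 0 gives 8.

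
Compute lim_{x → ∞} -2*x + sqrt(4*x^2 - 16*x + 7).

-4

An ∞ − ∞ form. Rationalising with the conjugate, the difference becomes (-16x + 7) / (√(4*x^2 - 16*x + 7) + 2x).
For large x the denominator behaves like 2·2x, so the quotient tends to -16/4 = -4.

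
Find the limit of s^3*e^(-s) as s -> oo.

Write as s^3/e^{1s}, an ∞/∞ form.
Exponential growth dominates any polynomial, so repeated L'Hôpital (or the standard result) gives 0.

0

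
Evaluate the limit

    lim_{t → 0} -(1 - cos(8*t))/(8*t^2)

-4

Substitution gives 0/0.
Use (1 − cos u)/u² → 1/2 with u = 8t: the limit is 8²/(2·(-8)) = -4.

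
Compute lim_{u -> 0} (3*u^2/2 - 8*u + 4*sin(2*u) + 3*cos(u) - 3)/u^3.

Substitution gives 0/0; apply L'Hôpital's rule 3 times.
After differentiating numerator and denominator 3 times the quotient is (3*sin(u) - 32*cos(2*u))/(6); at u = 0 this is -16/3.

-16/3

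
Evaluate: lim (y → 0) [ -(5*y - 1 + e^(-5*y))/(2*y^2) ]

-25/4

Direct substitution gives 0/0.
Apply L'Hôpital: lim (5 - 5*e^(-5*y))/(-4*y), still 0/0.
After 2 applications of L'Hôpital's rule the quotient is (25*e^(-5*y))/(-4); substituting y = 0 gives -25/4.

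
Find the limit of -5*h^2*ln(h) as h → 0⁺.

0

This is a 0·(−∞) form. Rewrite as -5·ln(h) / h^(−2) and apply L'Hôpital:
the derivative quotient is -5·(1/h) / (−2·h^(−3)) = (5/2)·h^2 → 0.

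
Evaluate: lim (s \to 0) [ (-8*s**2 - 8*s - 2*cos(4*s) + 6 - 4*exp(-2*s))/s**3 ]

Substitution gives 0/0; apply L'Hôpital's rule 3 times.
After differentiating numerator and denominator 3 times the quotient is (-128*sin(4*s) + 32*e^(-2*s))/(6); at s = 0 this is 16/3.

16/3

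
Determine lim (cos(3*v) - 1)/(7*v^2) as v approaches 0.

Direct substitution gives 0/0.
Apply L'Hôpital: lim (-3*sin(3*v))/(14*v), still 0/0.
After 2 applications of L'Hôpital's rule the quotient is (-9*cos(3*v))/(14); substituting v = 0 gives -9/14.

-9/14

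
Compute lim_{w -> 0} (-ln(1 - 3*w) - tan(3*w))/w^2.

9/2

Substitution gives 0/0 (the numerator vanishes to order 2).
Expand each term to order w^2: the coefficient of w^2 in −ln(1 - 3w) is 9/2 and in −tan(3w) is 0.
Lower-order terms cancel with the polynomial part, so the numerator is (9/2)·w^2 + o(w^2), and the limit is (9/2)/(1) = 9/2.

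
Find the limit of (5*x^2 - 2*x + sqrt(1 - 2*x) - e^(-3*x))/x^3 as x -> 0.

Substitution gives 0/0 (the numerator vanishes to order 3).
Expand each term to order x^3: the coefficient of x^3 in −e^(-3x) is 9/2 and in √(1 - 2x) is -1/2.
Lower-order terms cancel with the polynomial part, so the numerator is (4)·x^3 + o(x^3), and the limit is (4)/(1) = 4.

4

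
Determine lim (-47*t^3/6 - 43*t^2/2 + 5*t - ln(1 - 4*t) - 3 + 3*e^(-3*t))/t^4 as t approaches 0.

593/8

Substitution gives 0/0 (the numerator vanishes to order 4).
Expand each term to order t^4: the coefficient of t^4 in −ln(1 - 4t) is 64 and in 3·e^(-3t) is 81/8.
Lower-order terms cancel with the polynomial part, so the numerator is (593/8)·t^4 + o(t^4), and the limit is (593/8)/(1) = 593/8.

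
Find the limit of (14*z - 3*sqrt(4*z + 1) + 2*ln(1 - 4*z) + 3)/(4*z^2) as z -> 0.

-5/2

Substitution gives 0/0; apply L'Hôpital's rule 2 times.
After differentiating numerator and denominator 2 times the quotient is (12/(4*z + 1)^(3/2) - 32/(4*z - 1)^2)/(8); at z = 0 this is -5/2.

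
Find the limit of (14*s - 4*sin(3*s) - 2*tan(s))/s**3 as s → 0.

Substitution gives 0/0; apply L'Hôpital's rule 3 times.
After differentiating numerator and denominator 3 times the quotient is (108*cos(3*s) - 12*tan(s)^4 - 16*tan(s)^2 - 4)/(6); at s = 0 this is 52/3.

52/3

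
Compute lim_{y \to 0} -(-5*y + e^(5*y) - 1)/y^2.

-25/2

Direct substitution gives 0/0.
Apply L'Hôpital: lim (5*e^(5*y) - 5)/(-2*y), still 0/0.
After 2 applications of L'Hôpital's rule the quotient is (25*e^(5*y))/(-2); substituting y = 0 gives -25/2.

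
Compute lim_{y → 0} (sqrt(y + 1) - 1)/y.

1/2

Substitution gives 0/0. Multiply numerator and denominator by the conjugate √(1 + y) + √1.
The numerator becomes (1 + y) − 1 = y, so the expression simplifies to 1/(√(1 + y) + √1).
Letting y → 0 gives 1/(2√1) = 1/2.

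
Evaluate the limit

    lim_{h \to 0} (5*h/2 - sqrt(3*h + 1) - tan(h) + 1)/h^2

9/8

Substitution gives 0/0 (the numerator vanishes to order 2).
Expand each term to order h^2: the coefficient of h^2 in −tan(h) is 0 and in −√(1 + 3h) is 9/8.
Lower-order terms cancel with the polynomial part, so the numerator is (9/8)·h^2 + o(h^2), and the limit is (9/8)/(1) = 9/8.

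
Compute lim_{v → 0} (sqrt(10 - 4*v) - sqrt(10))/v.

A 0/0 form; rationalise with √(10 - 4v) + √10. This collapses the numerator to -4v, leaving -4/(√(10 - 4v) + √10) → -4/(2√10) = -√(10)/5.

-√(10)/5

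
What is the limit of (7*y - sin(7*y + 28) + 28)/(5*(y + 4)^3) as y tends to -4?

343/30

Direct substitution gives 0/0.
Apply L'Hôpital: lim (7 - 7*cos(7*y + 28))/(15*(y + 4)^2), still 0/0.
Apply L'Hôpital: lim (49*sin(7*y + 28))/(30*y + 120), still 0/0.
After 3 applications of L'Hôpital's rule the quotient is (343*cos(7*y + 28))/(30); substituting y = -4 gives 343/30.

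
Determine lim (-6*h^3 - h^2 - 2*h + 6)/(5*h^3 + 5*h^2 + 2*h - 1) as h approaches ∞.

Numerator and denominator both have degree 3.
Dividing every term by h^3, all lower-order terms vanish and the limit is the ratio of leading coefficients, -6/(5) = -6/5.

-6/5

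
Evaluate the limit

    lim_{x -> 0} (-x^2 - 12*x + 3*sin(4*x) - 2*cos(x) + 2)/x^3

Substitution gives 0/0 (the numerator vanishes to order 3).
Expand each term to order x^3: the coefficient of x^3 in 3·sin(4x) is -32 and in -2·cos(x) is 0.
Lower-order terms cancel with the polynomial part, so the numerator is (-32)·x^3 + o(x^3), and the limit is (-32)/(1) = -32.

-32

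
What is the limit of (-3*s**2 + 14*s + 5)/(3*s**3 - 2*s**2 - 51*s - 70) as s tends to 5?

At s = 5 both the top and bottom vanish — a removable singularity. Factoring out (s - 5) from each leaves (-3*s - 1)/(3*s^2 + 13*s + 14), which at s = 5 equals -8/77.

-8/77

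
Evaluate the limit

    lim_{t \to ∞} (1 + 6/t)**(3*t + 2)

e^(18)

Write it as [(1 + 6/t)^t]^(3) · (1 + 6/t)^(2). The bracketed term tends to e^(6) and the second factor to 1, so the limit is e^(18).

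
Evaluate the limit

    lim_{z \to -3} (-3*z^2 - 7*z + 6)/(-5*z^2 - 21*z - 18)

At z = -3 both the top and bottom vanish — a removable singularity. Factoring out (z + 3) from each leaves (2 - 3*z)/(-5*z - 6), which at z = -3 equals 11/9.

11/9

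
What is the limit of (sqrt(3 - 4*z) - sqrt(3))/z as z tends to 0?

-2*√(3)/3

A 0/0 form; rationalise with √(3 - 4z) + √3. This collapses the numerator to -4z, leaving -4/(√(3 - 4z) + √3) → -4/(2√3) = -2*√(3)/3.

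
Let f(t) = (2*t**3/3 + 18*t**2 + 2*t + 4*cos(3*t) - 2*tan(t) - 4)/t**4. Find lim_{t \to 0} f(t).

27/2

Substitution gives 0/0 (the numerator vanishes to order 4).
Expand each term to order t^4: the coefficient of t^4 in -2·tan(t) is 0 and in 4·cos(3t) is 27/2.
Lower-order terms cancel with the polynomial part, so the numerator is (27/2)·t^4 + o(t^4), and the limit is (27/2)/(1) = 27/2.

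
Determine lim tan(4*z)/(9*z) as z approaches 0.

Substitution gives 0/0.
Since tan(u)/u → 1 as u → 0, tan(4z)/(4z) → 1 and the limit is 4/9.

4/9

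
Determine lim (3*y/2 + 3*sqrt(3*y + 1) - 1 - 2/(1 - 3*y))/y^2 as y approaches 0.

-171/8

Substitution gives 0/0 (the numerator vanishes to order 2).
Expand each term to order y^2: the coefficient of y^2 in 3·√(1 + 3y) is -27/8 and in -2·1/(1 - 3y) is -18.
Lower-order terms cancel with the polynomial part, so the numerator is (-171/8)·y^2 + o(y^2), and the limit is (-171/8)/(1) = -171/8.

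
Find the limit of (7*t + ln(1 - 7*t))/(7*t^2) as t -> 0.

-7/2

Direct substitution gives 0/0.
Apply L'Hôpital: lim (7 - 7/(1 - 7*t))/(14*t), still 0/0.
After 2 applications of L'Hôpital's rule the quotient is (-49/(1 - 7*t)^2)/(14); substituting t = 0 gives -7/2.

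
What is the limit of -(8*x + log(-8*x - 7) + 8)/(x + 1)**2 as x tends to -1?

Direct substitution gives 0/0.
Apply L'Hôpital: lim (8 - 8/(-8*x - 7))/(-2*x - 2), still 0/0.
After 2 applications of L'Hôpital's rule the quotient is (-64/(-8*x - 7)^2)/(-2); substituting x = -1 gives 32.

32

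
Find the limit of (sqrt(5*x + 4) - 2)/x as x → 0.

5/4

Substitution gives 0/0. Multiply numerator and denominator by the conjugate √(4 + 5x) + √4.
The numerator becomes (4 + 5x) − 4 = 5x, so the expression simplifies to 5/(√(4 + 5x) + √4).
Letting x → 0 gives 5/(2√4) = 5/4.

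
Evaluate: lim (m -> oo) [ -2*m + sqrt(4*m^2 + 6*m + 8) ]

An ∞ − ∞ form. Rationalising with the conjugate, the difference becomes (6m + 8) / (√(4*m^2 + 6*m + 8) + 2m).
For large m the denominator behaves like 2·2m, so the quotient tends to 6/4 = 3/2.

3/2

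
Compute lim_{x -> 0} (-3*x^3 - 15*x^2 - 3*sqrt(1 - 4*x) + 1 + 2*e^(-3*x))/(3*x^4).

49/4

Substitution gives 0/0; apply L'Hôpital's rule 4 times.
After differentiating numerator and denominator 4 times the quotient is (162*e^(-3*x) + 720/(1 - 4*x)^(7/2))/(72); at x = 0 this is 49/4.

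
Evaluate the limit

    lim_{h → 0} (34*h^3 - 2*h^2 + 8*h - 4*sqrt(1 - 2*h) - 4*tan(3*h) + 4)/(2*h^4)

Substitution gives 0/0; apply L'Hôpital's rule 4 times.
After differentiating numerator and denominator 4 times the quotient is (2592*tan(3*h)/cos(3*h)^2 - 7776*tan(3*h)/cos(3*h)^4 + 60/(1 - 2*h)^(7/2))/(48); at h = 0 this is 5/4.

5/4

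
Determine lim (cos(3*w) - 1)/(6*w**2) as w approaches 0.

-3/4

Direct substitution gives 0/0.
Apply L'Hôpital: lim (-3*sin(3*w))/(12*w), still 0/0.
After 2 applications of L'Hôpital's rule the quotient is (-9*cos(3*w))/(12); substituting w = 0 gives -3/4.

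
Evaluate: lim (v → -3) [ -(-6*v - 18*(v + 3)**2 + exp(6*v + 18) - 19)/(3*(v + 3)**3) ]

-12

Direct substitution gives 0/0.
Apply L'Hôpital: lim (-36*v + 6*e^(6*v + 18) - 114)/(-9*(v + 3)^2), still 0/0.
Apply L'Hôpital: lim (36*e^(6*v + 18) - 36)/(-18*v - 54), still 0/0.
After 3 applications of L'Hôpital's rule the quotient is (216*e^(6*v + 18))/(-18); substituting v = -3 gives -12.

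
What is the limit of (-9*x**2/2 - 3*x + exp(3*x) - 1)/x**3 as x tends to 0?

Direct substitution gives 0/0.
Apply L'Hôpital: lim (-9*x + 3*e^(3*x) - 3)/(3*x^2), still 0/0.
Apply L'Hôpital: lim (9*e^(3*x) - 9)/(6*x), still 0/0.
After 3 applications of L'Hôpital's rule the quotient is (27*e^(3*x))/(6); substituting x = 0 gives 9/2.

9/2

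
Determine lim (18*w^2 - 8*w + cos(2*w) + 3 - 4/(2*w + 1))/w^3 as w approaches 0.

Substitution gives 0/0; apply L'Hôpital's rule 3 times.
After differentiating numerator and denominator 3 times the quotient is (8*sin(2*w) + 192/(2*w + 1)^4)/(6); at w = 0 this is 32.

32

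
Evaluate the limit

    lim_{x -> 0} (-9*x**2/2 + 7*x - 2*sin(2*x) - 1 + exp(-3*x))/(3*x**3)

-11/18

Substitution gives 0/0; apply L'Hôpital's rule 3 times.
After differentiating numerator and denominator 3 times the quotient is (16*cos(2*x) - 27*e^(-3*x))/(18); at x = 0 this is -11/18.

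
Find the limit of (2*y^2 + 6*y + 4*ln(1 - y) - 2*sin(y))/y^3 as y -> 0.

Substitution gives 0/0 (the numerator vanishes to order 3).
Expand each term to order y^3: the coefficient of y^3 in -2·sin(y) is 1/3 and in 4·ln(1 - y) is -4/3.
Lower-order terms cancel with the polynomial part, so the numerator is (-1)·y^3 + o(y^3), and the limit is (-1)/(1) = -1.

-1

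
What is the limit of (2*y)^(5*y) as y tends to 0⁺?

1

Base → 0⁺ and exponent → 0⁺: a 0^0 form.
Take logs: 5y·ln(2y). This is 0·(−∞); rewriting as ln(2y)/(1/(5y)) and applying L'Hôpital gives 0.
Hence the limit is e^0 = 1.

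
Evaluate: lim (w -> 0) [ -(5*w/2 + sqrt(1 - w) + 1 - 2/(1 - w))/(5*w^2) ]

Substitution gives 0/0 (the numerator vanishes to order 2).
Expand each term to order w^2: the coefficient of w^2 in √(1 - w) is -1/8 and in -2·1/(1 - w) is -2.
Lower-order terms cancel with the polynomial part, so the numerator is (-17/8)·w^2 + o(w^2), and the limit is (-17/8)/(-5) = 17/40.

17/40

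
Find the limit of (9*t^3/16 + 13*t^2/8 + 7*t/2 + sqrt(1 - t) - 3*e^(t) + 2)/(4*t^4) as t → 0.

Substitution gives 0/0; apply L'Hôpital's rule 4 times.
After differentiating numerator and denominator 4 times the quotient is (-3*e^(t) - 15/(16*(1 - t)^(7/2)))/(96); at t = 0 this is -21/512.

-21/512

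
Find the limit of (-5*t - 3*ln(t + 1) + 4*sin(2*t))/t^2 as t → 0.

Substitution gives 0/0; apply L'Hôpital's rule 2 times.
After differentiating numerator and denominator 2 times the quotient is (-16*sin(2*t) + 3/(t + 1)^2)/(2); at t = 0 this is 3/2.

3/2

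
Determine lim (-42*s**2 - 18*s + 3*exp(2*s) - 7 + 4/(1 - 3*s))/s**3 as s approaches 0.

Substitution gives 0/0 (the numerator vanishes to order 3).
Expand each term to order s^3: the coefficient of s^3 in 3·e^(2s) is 4 and in 4·1/(1 - 3s) is 108.
Lower-order terms cancel with the polynomial part, so the numerator is (112)·s^3 + o(s^3), and the limit is (112)/(1) = 112.

112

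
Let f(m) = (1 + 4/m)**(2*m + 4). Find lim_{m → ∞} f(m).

e^(8)

The base → 1 and the exponent → ∞: a 1^∞ form.
Take logarithms: (2m + 4)·ln(1 + 4/m). Since ln(1+u) ~ u for small u, this behaves like (2m)·(4/m) → 8.
So the limit is e^(8).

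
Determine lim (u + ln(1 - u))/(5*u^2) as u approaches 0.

Direct substitution gives 0/0.
Apply L'Hôpital: lim (1 - 1/(1 - u))/(10*u), still 0/0.
After 2 applications of L'Hôpital's rule the quotient is (-1/(1 - u)^2)/(10); substituting u = 0 gives -1/10.

-1/10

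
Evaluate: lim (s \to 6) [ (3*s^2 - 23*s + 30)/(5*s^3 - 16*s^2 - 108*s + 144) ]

13/240

At s = 6 both the top and bottom vanish — a removable singularity. Factoring out (s - 6) from each leaves (3*s - 5)/(5*s^2 + 14*s - 24), which at s = 6 equals 13/240.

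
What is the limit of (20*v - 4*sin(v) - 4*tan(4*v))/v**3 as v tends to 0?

-254/3

Substitution gives 0/0; apply L'Hôpital's rule 3 times.
After differentiating numerator and denominator 3 times the quotient is (4*cos(v) - 1536*tan(4*v)^4 - 2048*tan(4*v)^2 - 512)/(6); at v = 0 this is -254/3.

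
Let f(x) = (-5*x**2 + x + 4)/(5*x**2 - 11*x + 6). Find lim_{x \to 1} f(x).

Since x = 1 makes numerator and denominator zero, (x - 1) divides both.
Cancelling it gives (-5*x - 4)/(5*x - 6); now plug in x = 1 to get 9.

9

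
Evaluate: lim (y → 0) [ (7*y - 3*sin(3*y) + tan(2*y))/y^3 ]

Substitution gives 0/0; apply L'Hôpital's rule 3 times.
After differentiating numerator and denominator 3 times the quotient is (81*cos(3*y) + 48*tan(2*y)^4 + 64*tan(2*y)^2 + 16)/(6); at y = 0 this is 97/6.

97/6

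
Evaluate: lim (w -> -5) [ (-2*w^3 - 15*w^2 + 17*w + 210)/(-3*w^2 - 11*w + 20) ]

Since w = -5 makes numerator and denominator zero, (w + 5) divides both.
Cancelling it gives (-2*w^2 - 5*w + 42)/(4 - 3*w); now plug in w = -5 to get 17/19.

17/19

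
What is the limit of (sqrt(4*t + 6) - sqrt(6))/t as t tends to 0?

A 0/0 form; rationalise with √(6 + 4t) + √6. This collapses the numerator to 4t, leaving 4/(√(6 + 4t) + √6) → 4/(2√6) = √(6)/3.

√(6)/3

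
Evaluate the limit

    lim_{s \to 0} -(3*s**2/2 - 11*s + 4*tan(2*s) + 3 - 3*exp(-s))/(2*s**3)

-67/12

Substitution gives 0/0; apply L'Hôpital's rule 3 times.
After differentiating numerator and denominator 3 times the quotient is (((192*tan(2*s)^2 + 64)*e^(s)/cos(2*s)^2 + 3)*e^(-s))/(-12); at s = 0 this is -67/12.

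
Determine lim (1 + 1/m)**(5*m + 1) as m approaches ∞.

The base → 1 and the exponent → ∞: a 1^∞ form.
Take logarithms: (5m + 1)·ln(1 + 1/m). Since ln(1+u) ~ u for small u, this behaves like (5m)·(1/m) → 5.
So the limit is e^(5).

e^(5)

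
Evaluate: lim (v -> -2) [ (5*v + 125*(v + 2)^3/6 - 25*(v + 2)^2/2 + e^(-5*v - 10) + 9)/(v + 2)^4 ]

Direct substitution gives 0/0.
Apply L'Hôpital: lim (-25*v + 125*(v + 2)^2/2 - 5*e^(-5*v - 10) - 45)/(4*(v + 2)^3), still 0/0.
Apply L'Hôpital: lim (125*v + 25*e^(-5*v - 10) + 225)/(12*(v + 2)^2), still 0/0.
Apply L'Hôpital: lim (125 - 125*e^(-5*v - 10))/(24*v + 48), still 0/0.
After 4 applications of L'Hôpital's rule the quotient is (625*e^(-5*v - 10))/(24); substituting v = -2 gives 625/24.

625/24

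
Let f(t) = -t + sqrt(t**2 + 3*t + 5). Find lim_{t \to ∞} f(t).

This has the form ∞ − ∞. Multiply and divide by the conjugate √(t^2 + 3*t + 5) + t.
That gives (3t + 5) / (√(t^2 + 3*t + 5) + t).
Divide numerator and denominator by t: the limit is 3/(2·1) = 3/2.

3/2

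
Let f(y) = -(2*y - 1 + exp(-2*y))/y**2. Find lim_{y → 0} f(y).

-2

Direct substitution gives 0/0.
Apply L'Hôpital: lim (2 - 2*e^(-2*y))/(-2*y), still 0/0.
After 2 applications of L'Hôpital's rule the quotient is (4*e^(-2*y))/(-2); substituting y = 0 gives -2.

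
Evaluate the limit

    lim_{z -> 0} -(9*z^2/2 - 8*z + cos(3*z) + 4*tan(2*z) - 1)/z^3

Substitution gives 0/0 (the numerator vanishes to order 3).
Expand each term to order z^3: the coefficient of z^3 in 4·tan(2z) is 32/3 and in cos(3z) is 0.
Lower-order terms cancel with the polynomial part, so the numerator is (32/3)·z^3 + o(z^3), and the limit is (32/3)/(-1) = -32/3.

-32/3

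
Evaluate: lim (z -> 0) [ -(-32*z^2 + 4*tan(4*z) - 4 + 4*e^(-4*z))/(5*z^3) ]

-128/15

Substitution gives 0/0 (the numerator vanishes to order 3).
Expand each term to order z^3: the coefficient of z^3 in 4·e^(-4z) is -128/3 and in 4·tan(4z) is 256/3.
Lower-order terms cancel with the polynomial part, so the numerator is (128/3)·z^3 + o(z^3), and the limit is (128/3)/(-5) = -128/15.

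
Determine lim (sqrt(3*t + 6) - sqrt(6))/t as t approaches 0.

A 0/0 form; rationalise with √(6 + 3t) + √6. This collapses the numerator to 3t, leaving 3/(√(6 + 3t) + √6) → 3/(2√6) = √(6)/4.

√(6)/4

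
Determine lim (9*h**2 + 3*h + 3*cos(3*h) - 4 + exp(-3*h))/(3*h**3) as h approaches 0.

Substitution gives 0/0 (the numerator vanishes to order 3).
Expand each term to order h^3: the coefficient of h^3 in 3·cos(3h) is 0 and in e^(-3h) is -9/2.
Lower-order terms cancel with the polynomial part, so the numerator is (-9/2)·h^3 + o(h^3), and the limit is (-9/2)/(3) = -3/2.

-3/2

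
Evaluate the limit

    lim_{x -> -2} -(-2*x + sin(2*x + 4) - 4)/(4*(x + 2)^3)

Direct substitution gives 0/0.
Apply L'Hôpital: lim (2*cos(2*x + 4) - 2)/(-12*(x + 2)^2), still 0/0.
Apply L'Hôpital: lim (-4*sin(2*x + 4))/(-24*x - 48), still 0/0.
After 3 applications of L'Hôpital's rule the quotient is (-8*cos(2*x + 4))/(-24); substituting x = -2 gives 1/3.

1/3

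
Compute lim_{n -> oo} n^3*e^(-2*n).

0

Write as n^3/e^{2n}, an ∞/∞ form.
Exponential growth dominates any polynomial, so repeated L'Hôpital (or the standard result) gives 0.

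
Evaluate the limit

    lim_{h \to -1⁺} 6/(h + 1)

∞

As h → -1⁺, (h + 1) → 0⁺, so (h + 1)^1 → 0⁺ and 6/(h + 1)^1 → ∞.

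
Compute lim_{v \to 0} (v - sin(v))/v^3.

Direct substitution gives 0/0.
Apply L'Hôpital: lim (1 - cos(v))/(3*v^2), still 0/0.
Apply L'Hôpital: lim (sin(v))/(6*v), still 0/0.
After 3 applications of L'Hôpital's rule the quotient is (cos(v))/(6); substituting v = 0 gives 1/6.

1/6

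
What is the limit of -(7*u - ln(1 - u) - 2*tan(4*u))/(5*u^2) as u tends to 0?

Substitution gives 0/0; apply L'Hôpital's rule 2 times.
After differentiating numerator and denominator 2 times the quotient is (-64*tan(4*u)/cos(4*u)^2 + (u - 1)^(-2))/(-10); at u = 0 this is -1/10.

-1/10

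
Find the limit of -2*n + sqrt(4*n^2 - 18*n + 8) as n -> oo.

This has the form ∞ − ∞. Multiply and divide by the conjugate √(4*n^2 - 18*n + 8) + 2n.
That gives (-18n + 8) / (√(4*n^2 - 18*n + 8) + 2n).
Divide numerator and denominator by n: the limit is -18/(2·2) = -9/2.

-9/2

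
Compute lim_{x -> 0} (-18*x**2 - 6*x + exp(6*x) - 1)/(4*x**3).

9

Direct substitution gives 0/0.
Apply L'Hôpital: lim (-36*x + 6*e^(6*x) - 6)/(12*x^2), still 0/0.
Apply L'Hôpital: lim (36*e^(6*x) - 36)/(24*x), still 0/0.
After 3 applications of L'Hôpital's rule the quotient is (216*e^(6*x))/(24); substituting x = 0 gives 9.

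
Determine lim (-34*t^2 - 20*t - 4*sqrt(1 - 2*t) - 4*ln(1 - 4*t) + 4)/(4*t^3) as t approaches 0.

Substitution gives 0/0; apply L'Hôpital's rule 3 times.
After differentiating numerator and denominator 3 times the quotient is (-512/(4*t - 1)^3 + 12/(1 - 2*t)^(5/2))/(24); at t = 0 this is 131/6.

131/6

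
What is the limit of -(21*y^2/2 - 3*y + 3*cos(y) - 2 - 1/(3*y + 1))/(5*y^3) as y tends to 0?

-27/5

Substitution gives 0/0 (the numerator vanishes to order 3).
Expand each term to order y^3: the coefficient of y^3 in −1/(1 + 3y) is 27 and in 3·cos(y) is 0.
Lower-order terms cancel with the polynomial part, so the numerator is (27)·y^3 + o(y^3), and the limit is (27)/(-5) = -27/5.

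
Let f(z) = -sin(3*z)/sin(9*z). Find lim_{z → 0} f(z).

Substitution gives 0/0.
Divide numerator and denominator by z: sin(3z)/z → 3 and sin(9z)/z → 9, so the limit is -1·3/9 = -1/3.

-1/3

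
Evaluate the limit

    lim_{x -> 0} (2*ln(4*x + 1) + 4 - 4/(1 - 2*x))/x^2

Substitution gives 0/0 (the numerator vanishes to order 2).
Expand each term to order x^2: the coefficient of x^2 in -4·1/(1 - 2x) is -16 and in 2·ln(1 + 4x) is -16.
Lower-order terms cancel with the polynomial part, so the numerator is (-32)·x^2 + o(x^2), and the limit is (-32)/(1) = -32.

-32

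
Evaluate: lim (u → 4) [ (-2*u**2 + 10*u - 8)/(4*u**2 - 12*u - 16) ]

At u = 4 both the top and bottom vanish — a removable singularity. Factoring out (u - 4) from each leaves (2 - 2*u)/(4*u + 4), which at u = 4 equals -3/10.

-3/10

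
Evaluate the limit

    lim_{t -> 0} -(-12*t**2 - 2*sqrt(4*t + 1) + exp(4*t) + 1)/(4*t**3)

-2/3

Substitution gives 0/0; apply L'Hôpital's rule 3 times.
After differentiating numerator and denominator 3 times the quotient is (64*e^(4*t) - 48/(4*t + 1)^(5/2))/(-24); at t = 0 this is -2/3.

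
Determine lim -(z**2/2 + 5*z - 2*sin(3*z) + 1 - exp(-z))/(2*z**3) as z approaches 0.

Substitution gives 0/0; apply L'Hôpital's rule 3 times.
After differentiating numerator and denominator 3 times the quotient is (54*cos(3*z) + e^(-z))/(-12); at z = 0 this is -55/12.

-55/12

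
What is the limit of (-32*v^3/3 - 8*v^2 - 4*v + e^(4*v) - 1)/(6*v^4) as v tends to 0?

16/9

Direct substitution gives 0/0.
Apply L'Hôpital: lim (-32*v^2 - 16*v + 4*e^(4*v) - 4)/(24*v^3), still 0/0.
Apply L'Hôpital: lim (-64*v + 16*e^(4*v) - 16)/(72*v^2), still 0/0.
Apply L'Hôpital: lim (64*e^(4*v) - 64)/(144*v), still 0/0.
After 4 applications of L'Hôpital's rule the quotient is (256*e^(4*v))/(144); substituting v = 0 gives 16/9.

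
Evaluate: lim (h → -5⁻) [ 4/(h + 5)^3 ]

-∞

As h → -5⁻, (h + 5) → 0⁻, so (h + 5)^3 → 0⁻ and 4/(h + 5)^3 → -∞.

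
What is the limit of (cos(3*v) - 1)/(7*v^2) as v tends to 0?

-9/14

Direct substitution gives 0/0.
Apply L'Hôpital: lim (-3*sin(3*v))/(14*v), still 0/0.
After 2 applications of L'Hôpital's rule the quotient is (-9*cos(3*v))/(14); substituting v = 0 gives -9/14.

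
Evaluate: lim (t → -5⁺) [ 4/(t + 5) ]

As t → -5⁺, (t + 5) → 0⁺, so (t + 5)^1 → 0⁺ and 4/(t + 5)^1 → ∞.

∞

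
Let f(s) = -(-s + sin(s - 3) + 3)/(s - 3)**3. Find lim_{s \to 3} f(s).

1/6

Direct substitution gives 0/0.
Apply L'Hôpital: lim (cos(s - 3) - 1)/(-3*(s - 3)^2), still 0/0.
Apply L'Hôpital: lim (-sin(s - 3))/(18 - 6*s), still 0/0.
After 3 applications of L'Hôpital's rule the quotient is (-cos(s - 3))/(-6); substituting s = 3 gives 1/6.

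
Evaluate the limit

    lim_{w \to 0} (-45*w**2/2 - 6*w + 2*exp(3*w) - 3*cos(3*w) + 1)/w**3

Substitution gives 0/0; apply L'Hôpital's rule 3 times.
After differentiating numerator and denominator 3 times the quotient is (54*e^(3*w) - 81*sin(3*w))/(6); at w = 0 this is 9.

9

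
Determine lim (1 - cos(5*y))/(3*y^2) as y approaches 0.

Substitution gives 0/0.
Use (1 − cos u)/u² → 1/2 with u = 5y: the limit is 5²/(2·3) = 25/6.

25/6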